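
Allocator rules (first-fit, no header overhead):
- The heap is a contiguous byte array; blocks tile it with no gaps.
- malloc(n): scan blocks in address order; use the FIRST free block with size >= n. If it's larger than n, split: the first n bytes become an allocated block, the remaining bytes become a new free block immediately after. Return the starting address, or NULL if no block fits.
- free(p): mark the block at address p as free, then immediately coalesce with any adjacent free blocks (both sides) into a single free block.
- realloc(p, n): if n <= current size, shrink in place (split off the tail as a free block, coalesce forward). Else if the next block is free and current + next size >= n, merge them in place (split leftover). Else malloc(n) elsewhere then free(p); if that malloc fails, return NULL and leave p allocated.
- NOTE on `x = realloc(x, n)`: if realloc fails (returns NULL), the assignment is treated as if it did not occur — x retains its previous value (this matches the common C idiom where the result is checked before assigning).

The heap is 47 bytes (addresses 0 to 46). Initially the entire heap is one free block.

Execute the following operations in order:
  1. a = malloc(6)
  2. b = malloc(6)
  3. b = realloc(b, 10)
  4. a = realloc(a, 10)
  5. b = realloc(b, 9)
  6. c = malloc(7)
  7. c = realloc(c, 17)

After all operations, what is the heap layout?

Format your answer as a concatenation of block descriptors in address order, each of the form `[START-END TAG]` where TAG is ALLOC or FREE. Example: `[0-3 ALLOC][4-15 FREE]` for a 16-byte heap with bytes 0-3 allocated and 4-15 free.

Op 1: a = malloc(6) -> a = 0; heap: [0-5 ALLOC][6-46 FREE]
Op 2: b = malloc(6) -> b = 6; heap: [0-5 ALLOC][6-11 ALLOC][12-46 FREE]
Op 3: b = realloc(b, 10) -> b = 6; heap: [0-5 ALLOC][6-15 ALLOC][16-46 FREE]
Op 4: a = realloc(a, 10) -> a = 16; heap: [0-5 FREE][6-15 ALLOC][16-25 ALLOC][26-46 FREE]
Op 5: b = realloc(b, 9) -> b = 6; heap: [0-5 FREE][6-14 ALLOC][15-15 FREE][16-25 ALLOC][26-46 FREE]
Op 6: c = malloc(7) -> c = 26; heap: [0-5 FREE][6-14 ALLOC][15-15 FREE][16-25 ALLOC][26-32 ALLOC][33-46 FREE]
Op 7: c = realloc(c, 17) -> c = 26; heap: [0-5 FREE][6-14 ALLOC][15-15 FREE][16-25 ALLOC][26-42 ALLOC][43-46 FREE]

Answer: [0-5 FREE][6-14 ALLOC][15-15 FREE][16-25 ALLOC][26-42 ALLOC][43-46 FREE]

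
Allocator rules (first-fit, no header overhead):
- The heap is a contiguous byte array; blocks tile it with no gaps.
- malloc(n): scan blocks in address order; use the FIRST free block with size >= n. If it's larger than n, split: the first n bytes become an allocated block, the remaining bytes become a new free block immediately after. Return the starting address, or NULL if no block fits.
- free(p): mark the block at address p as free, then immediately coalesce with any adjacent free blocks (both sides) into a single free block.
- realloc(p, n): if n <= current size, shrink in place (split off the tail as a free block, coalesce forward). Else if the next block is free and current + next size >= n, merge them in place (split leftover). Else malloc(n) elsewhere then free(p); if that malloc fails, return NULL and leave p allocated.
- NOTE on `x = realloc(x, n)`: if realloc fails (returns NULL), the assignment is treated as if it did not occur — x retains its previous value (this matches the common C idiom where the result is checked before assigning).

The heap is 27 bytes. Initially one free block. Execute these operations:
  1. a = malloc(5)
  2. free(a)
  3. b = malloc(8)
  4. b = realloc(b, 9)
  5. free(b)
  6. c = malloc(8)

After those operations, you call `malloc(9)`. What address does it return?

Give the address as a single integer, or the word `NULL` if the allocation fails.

Op 1: a = malloc(5) -> a = 0; heap: [0-4 ALLOC][5-26 FREE]
Op 2: free(a) -> (freed a); heap: [0-26 FREE]
Op 3: b = malloc(8) -> b = 0; heap: [0-7 ALLOC][8-26 FREE]
Op 4: b = realloc(b, 9) -> b = 0; heap: [0-8 ALLOC][9-26 FREE]
Op 5: free(b) -> (freed b); heap: [0-26 FREE]
Op 6: c = malloc(8) -> c = 0; heap: [0-7 ALLOC][8-26 FREE]
malloc(9): first-fit scan over [0-7 ALLOC][8-26 FREE] -> 8

Answer: 8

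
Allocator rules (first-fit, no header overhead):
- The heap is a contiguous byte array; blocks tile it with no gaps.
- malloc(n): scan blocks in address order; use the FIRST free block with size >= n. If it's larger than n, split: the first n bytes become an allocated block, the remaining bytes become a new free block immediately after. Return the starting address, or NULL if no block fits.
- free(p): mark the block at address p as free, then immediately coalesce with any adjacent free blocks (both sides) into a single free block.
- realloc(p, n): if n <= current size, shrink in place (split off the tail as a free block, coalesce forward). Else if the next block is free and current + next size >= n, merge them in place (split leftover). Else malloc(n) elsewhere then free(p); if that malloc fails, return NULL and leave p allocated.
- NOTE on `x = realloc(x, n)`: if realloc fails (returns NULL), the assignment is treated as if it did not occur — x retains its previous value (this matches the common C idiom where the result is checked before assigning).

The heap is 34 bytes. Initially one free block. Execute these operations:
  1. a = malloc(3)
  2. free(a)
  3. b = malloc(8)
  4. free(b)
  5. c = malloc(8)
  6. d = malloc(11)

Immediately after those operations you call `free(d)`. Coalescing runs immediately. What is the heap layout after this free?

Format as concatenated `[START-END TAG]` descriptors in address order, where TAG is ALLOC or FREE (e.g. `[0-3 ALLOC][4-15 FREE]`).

Op 1: a = malloc(3) -> a = 0; heap: [0-2 ALLOC][3-33 FREE]
Op 2: free(a) -> (freed a); heap: [0-33 FREE]
Op 3: b = malloc(8) -> b = 0; heap: [0-7 ALLOC][8-33 FREE]
Op 4: free(b) -> (freed b); heap: [0-33 FREE]
Op 5: c = malloc(8) -> c = 0; heap: [0-7 ALLOC][8-33 FREE]
Op 6: d = malloc(11) -> d = 8; heap: [0-7 ALLOC][8-18 ALLOC][19-33 FREE]
free(d): d = 8 -> block [8-18 ALLOC]; mark free, coalesce with adjacent free neighbors -> [0-7 ALLOC][8-33 FREE]

Answer: [0-7 ALLOC][8-33 FREE]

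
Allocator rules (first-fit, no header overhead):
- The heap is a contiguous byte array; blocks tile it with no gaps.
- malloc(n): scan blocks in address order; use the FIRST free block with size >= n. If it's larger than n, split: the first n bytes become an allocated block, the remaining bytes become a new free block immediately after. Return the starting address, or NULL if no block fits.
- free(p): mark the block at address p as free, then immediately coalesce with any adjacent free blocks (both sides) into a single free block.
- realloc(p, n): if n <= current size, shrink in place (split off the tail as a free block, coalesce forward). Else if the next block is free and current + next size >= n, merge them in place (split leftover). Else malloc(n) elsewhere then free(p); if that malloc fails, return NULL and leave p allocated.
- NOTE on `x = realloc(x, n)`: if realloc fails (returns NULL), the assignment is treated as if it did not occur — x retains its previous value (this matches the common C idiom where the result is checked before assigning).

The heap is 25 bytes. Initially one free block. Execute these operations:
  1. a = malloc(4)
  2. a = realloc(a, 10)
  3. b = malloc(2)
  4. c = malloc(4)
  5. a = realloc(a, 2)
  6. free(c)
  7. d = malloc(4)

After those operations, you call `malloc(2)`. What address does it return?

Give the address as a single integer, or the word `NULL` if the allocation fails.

Op 1: a = malloc(4) -> a = 0; heap: [0-3 ALLOC][4-24 FREE]
Op 2: a = realloc(a, 10) -> a = 0; heap: [0-9 ALLOC][10-24 FREE]
Op 3: b = malloc(2) -> b = 10; heap: [0-9 ALLOC][10-11 ALLOC][12-24 FREE]
Op 4: c = malloc(4) -> c = 12; heap: [0-9 ALLOC][10-11 ALLOC][12-15 ALLOC][16-24 FREE]
Op 5: a = realloc(a, 2) -> a = 0; heap: [0-1 ALLOC][2-9 FREE][10-11 ALLOC][12-15 ALLOC][16-24 FREE]
Op 6: free(c) -> (freed c); heap: [0-1 ALLOC][2-9 FREE][10-11 ALLOC][12-24 FREE]
Op 7: d = malloc(4) -> d = 2; heap: [0-1 ALLOC][2-5 ALLOC][6-9 FREE][10-11 ALLOC][12-24 FREE]
malloc(2): first-fit scan over [0-1 ALLOC][2-5 ALLOC][6-9 FREE][10-11 ALLOC][12-24 FREE] -> 6

Answer: 6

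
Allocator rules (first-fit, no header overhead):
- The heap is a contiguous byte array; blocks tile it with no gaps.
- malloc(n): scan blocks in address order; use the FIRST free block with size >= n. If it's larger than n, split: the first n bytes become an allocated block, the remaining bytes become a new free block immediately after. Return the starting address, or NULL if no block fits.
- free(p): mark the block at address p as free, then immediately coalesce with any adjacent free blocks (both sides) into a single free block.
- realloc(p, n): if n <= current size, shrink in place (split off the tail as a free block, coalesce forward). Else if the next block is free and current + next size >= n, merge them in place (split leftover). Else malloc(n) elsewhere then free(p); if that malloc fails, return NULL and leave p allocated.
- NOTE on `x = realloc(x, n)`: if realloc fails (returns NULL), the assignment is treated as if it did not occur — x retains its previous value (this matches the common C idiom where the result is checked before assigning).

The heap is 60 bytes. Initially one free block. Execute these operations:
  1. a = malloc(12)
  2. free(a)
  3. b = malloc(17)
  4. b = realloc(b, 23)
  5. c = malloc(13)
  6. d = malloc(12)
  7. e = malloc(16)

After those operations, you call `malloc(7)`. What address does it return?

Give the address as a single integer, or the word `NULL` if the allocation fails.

Op 1: a = malloc(12) -> a = 0; heap: [0-11 ALLOC][12-59 FREE]
Op 2: free(a) -> (freed a); heap: [0-59 FREE]
Op 3: b = malloc(17) -> b = 0; heap: [0-16 ALLOC][17-59 FREE]
Op 4: b = realloc(b, 23) -> b = 0; heap: [0-22 ALLOC][23-59 FREE]
Op 5: c = malloc(13) -> c = 23; heap: [0-22 ALLOC][23-35 ALLOC][36-59 FREE]
Op 6: d = malloc(12) -> d = 36; heap: [0-22 ALLOC][23-35 ALLOC][36-47 ALLOC][48-59 FREE]
Op 7: e = malloc(16) -> e = NULL; heap: [0-22 ALLOC][23-35 ALLOC][36-47 ALLOC][48-59 FREE]
malloc(7): first-fit scan over [0-22 ALLOC][23-35 ALLOC][36-47 ALLOC][48-59 FREE] -> 48

Answer: 48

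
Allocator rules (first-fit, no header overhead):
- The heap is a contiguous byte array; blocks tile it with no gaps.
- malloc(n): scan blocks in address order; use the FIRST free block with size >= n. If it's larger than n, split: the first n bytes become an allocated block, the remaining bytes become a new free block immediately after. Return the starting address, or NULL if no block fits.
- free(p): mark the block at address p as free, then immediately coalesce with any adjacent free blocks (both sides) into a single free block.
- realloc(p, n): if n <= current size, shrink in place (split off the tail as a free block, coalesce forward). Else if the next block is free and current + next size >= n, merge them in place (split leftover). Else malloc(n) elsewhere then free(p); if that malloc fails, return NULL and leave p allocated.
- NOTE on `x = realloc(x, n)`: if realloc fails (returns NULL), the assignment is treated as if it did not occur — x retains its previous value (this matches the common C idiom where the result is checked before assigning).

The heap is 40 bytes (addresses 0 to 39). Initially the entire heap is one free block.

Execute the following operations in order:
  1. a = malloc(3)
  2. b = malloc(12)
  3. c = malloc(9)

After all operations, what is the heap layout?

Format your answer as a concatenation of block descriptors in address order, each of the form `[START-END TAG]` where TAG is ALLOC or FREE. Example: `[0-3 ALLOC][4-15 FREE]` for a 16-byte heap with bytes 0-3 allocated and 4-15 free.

Answer: [0-2 ALLOC][3-14 ALLOC][15-23 ALLOC][24-39 FREE]

Derivation:
Op 1: a = malloc(3) -> a = 0; heap: [0-2 ALLOC][3-39 FREE]
Op 2: b = malloc(12) -> b = 3; heap: [0-2 ALLOC][3-14 ALLOC][15-39 FREE]
Op 3: c = malloc(9) -> c = 15; heap: [0-2 ALLOC][3-14 ALLOC][15-23 ALLOC][24-39 FREE]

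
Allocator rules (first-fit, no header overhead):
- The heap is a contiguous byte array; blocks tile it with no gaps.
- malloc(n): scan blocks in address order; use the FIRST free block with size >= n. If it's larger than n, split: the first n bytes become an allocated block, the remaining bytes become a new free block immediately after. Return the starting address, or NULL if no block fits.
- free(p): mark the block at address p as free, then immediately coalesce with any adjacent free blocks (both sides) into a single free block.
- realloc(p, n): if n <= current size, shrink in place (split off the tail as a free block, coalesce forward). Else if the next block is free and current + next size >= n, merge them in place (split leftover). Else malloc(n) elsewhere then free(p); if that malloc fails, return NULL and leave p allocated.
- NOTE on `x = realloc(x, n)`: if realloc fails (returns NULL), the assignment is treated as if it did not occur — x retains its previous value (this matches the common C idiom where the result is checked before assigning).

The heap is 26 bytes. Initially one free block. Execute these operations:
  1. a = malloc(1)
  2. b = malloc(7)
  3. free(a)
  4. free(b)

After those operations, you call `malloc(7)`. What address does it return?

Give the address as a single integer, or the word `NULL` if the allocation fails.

Op 1: a = malloc(1) -> a = 0; heap: [0-0 ALLOC][1-25 FREE]
Op 2: b = malloc(7) -> b = 1; heap: [0-0 ALLOC][1-7 ALLOC][8-25 FREE]
Op 3: free(a) -> (freed a); heap: [0-0 FREE][1-7 ALLOC][8-25 FREE]
Op 4: free(b) -> (freed b); heap: [0-25 FREE]
malloc(7): first-fit scan over [0-25 FREE] -> 0

Answer: 0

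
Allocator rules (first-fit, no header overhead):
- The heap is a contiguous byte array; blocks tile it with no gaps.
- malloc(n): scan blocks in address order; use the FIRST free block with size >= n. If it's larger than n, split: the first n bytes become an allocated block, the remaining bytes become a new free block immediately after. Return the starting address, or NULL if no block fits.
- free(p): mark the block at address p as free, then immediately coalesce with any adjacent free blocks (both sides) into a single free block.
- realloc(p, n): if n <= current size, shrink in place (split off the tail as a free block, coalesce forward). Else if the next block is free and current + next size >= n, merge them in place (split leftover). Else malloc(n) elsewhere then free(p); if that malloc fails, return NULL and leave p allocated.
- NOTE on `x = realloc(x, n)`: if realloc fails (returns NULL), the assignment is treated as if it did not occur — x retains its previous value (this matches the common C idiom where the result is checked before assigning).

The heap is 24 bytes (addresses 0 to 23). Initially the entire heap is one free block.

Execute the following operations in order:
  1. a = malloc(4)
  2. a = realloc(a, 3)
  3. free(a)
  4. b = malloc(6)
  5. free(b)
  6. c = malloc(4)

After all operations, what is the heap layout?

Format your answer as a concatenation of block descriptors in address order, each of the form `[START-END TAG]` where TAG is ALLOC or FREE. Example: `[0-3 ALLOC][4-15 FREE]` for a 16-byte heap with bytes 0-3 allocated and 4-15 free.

Answer: [0-3 ALLOC][4-23 FREE]

Derivation:
Op 1: a = malloc(4) -> a = 0; heap: [0-3 ALLOC][4-23 FREE]
Op 2: a = realloc(a, 3) -> a = 0; heap: [0-2 ALLOC][3-23 FREE]
Op 3: free(a) -> (freed a); heap: [0-23 FREE]
Op 4: b = malloc(6) -> b = 0; heap: [0-5 ALLOC][6-23 FREE]
Op 5: free(b) -> (freed b); heap: [0-23 FREE]
Op 6: c = malloc(4) -> c = 0; heap: [0-3 ALLOC][4-23 FREE]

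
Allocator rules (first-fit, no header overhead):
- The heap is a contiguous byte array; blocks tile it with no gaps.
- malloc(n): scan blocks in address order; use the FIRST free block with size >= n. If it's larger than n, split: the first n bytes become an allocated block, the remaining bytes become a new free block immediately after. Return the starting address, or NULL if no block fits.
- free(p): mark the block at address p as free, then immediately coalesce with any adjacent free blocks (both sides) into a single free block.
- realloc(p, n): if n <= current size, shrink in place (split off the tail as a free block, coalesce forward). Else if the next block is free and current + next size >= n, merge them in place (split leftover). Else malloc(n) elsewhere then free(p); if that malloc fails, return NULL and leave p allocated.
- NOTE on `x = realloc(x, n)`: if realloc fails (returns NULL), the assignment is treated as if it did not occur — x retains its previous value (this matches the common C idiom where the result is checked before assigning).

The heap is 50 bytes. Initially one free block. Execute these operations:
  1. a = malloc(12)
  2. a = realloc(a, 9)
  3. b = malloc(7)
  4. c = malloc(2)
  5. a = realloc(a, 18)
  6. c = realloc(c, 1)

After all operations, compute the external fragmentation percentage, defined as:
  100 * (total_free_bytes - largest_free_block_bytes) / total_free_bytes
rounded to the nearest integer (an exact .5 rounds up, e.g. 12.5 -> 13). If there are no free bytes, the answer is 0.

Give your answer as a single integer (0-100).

Answer: 42

Derivation:
Op 1: a = malloc(12) -> a = 0; heap: [0-11 ALLOC][12-49 FREE]
Op 2: a = realloc(a, 9) -> a = 0; heap: [0-8 ALLOC][9-49 FREE]
Op 3: b = malloc(7) -> b = 9; heap: [0-8 ALLOC][9-15 ALLOC][16-49 FREE]
Op 4: c = malloc(2) -> c = 16; heap: [0-8 ALLOC][9-15 ALLOC][16-17 ALLOC][18-49 FREE]
Op 5: a = realloc(a, 18) -> a = 18; heap: [0-8 FREE][9-15 ALLOC][16-17 ALLOC][18-35 ALLOC][36-49 FREE]
Op 6: c = realloc(c, 1) -> c = 16; heap: [0-8 FREE][9-15 ALLOC][16-16 ALLOC][17-17 FREE][18-35 ALLOC][36-49 FREE]
Free blocks: [9 1 14] total_free=24 largest=14 -> 100*(24-14)/24 = 1000/24 ≈ 41.667 -> rounds to 42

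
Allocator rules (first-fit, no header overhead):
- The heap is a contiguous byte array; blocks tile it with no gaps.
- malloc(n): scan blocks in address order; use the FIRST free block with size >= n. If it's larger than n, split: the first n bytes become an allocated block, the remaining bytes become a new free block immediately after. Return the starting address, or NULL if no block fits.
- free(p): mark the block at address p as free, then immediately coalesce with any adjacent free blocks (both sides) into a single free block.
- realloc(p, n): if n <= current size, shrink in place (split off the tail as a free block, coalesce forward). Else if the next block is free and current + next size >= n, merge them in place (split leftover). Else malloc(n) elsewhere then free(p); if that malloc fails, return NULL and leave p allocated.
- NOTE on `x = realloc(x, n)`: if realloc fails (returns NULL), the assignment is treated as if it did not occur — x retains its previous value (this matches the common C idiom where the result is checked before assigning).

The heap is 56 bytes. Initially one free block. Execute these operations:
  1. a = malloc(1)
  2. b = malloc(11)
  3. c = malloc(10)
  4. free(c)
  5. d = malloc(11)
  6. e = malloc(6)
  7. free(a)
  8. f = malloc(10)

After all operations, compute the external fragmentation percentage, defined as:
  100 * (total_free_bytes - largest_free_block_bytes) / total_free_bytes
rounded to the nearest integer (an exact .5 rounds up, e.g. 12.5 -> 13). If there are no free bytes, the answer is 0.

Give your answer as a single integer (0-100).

Answer: 6

Derivation:
Op 1: a = malloc(1) -> a = 0; heap: [0-0 ALLOC][1-55 FREE]
Op 2: b = malloc(11) -> b = 1; heap: [0-0 ALLOC][1-11 ALLOC][12-55 FREE]
Op 3: c = malloc(10) -> c = 12; heap: [0-0 ALLOC][1-11 ALLOC][12-21 ALLOC][22-55 FREE]
Op 4: free(c) -> (freed c); heap: [0-0 ALLOC][1-11 ALLOC][12-55 FREE]
Op 5: d = malloc(11) -> d = 12; heap: [0-0 ALLOC][1-11 ALLOC][12-22 ALLOC][23-55 FREE]
Op 6: e = malloc(6) -> e = 23; heap: [0-0 ALLOC][1-11 ALLOC][12-22 ALLOC][23-28 ALLOC][29-55 FREE]
Op 7: free(a) -> (freed a); heap: [0-0 FREE][1-11 ALLOC][12-22 ALLOC][23-28 ALLOC][29-55 FREE]
Op 8: f = malloc(10) -> f = 29; heap: [0-0 FREE][1-11 ALLOC][12-22 ALLOC][23-28 ALLOC][29-38 ALLOC][39-55 FREE]
Free blocks: [1 17] total_free=18 largest=17 -> 100*(18-17)/18 = 100/18 ≈ 5.556 -> rounds to 6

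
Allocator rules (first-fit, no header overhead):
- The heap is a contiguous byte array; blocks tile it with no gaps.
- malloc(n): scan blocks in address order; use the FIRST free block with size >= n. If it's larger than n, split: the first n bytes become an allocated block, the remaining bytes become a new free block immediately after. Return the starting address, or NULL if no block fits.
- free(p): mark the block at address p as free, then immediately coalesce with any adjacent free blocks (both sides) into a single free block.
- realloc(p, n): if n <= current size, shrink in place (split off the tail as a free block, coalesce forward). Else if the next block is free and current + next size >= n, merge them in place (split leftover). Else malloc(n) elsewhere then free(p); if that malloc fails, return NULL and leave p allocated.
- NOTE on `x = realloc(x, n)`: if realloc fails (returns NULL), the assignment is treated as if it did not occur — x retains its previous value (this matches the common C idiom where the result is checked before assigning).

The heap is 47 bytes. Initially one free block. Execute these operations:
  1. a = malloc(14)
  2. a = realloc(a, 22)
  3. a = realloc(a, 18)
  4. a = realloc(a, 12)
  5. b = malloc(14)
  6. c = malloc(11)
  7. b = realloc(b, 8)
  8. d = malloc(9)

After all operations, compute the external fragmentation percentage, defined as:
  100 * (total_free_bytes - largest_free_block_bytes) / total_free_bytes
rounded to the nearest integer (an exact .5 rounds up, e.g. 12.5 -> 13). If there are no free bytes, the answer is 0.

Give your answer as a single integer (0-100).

Answer: 14

Derivation:
Op 1: a = malloc(14) -> a = 0; heap: [0-13 ALLOC][14-46 FREE]
Op 2: a = realloc(a, 22) -> a = 0; heap: [0-21 ALLOC][22-46 FREE]
Op 3: a = realloc(a, 18) -> a = 0; heap: [0-17 ALLOC][18-46 FREE]
Op 4: a = realloc(a, 12) -> a = 0; heap: [0-11 ALLOC][12-46 FREE]
Op 5: b = malloc(14) -> b = 12; heap: [0-11 ALLOC][12-25 ALLOC][26-46 FREE]
Op 6: c = malloc(11) -> c = 26; heap: [0-11 ALLOC][12-25 ALLOC][26-36 ALLOC][37-46 FREE]
Op 7: b = realloc(b, 8) -> b = 12; heap: [0-11 ALLOC][12-19 ALLOC][20-25 FREE][26-36 ALLOC][37-46 FREE]
Op 8: d = malloc(9) -> d = 37; heap: [0-11 ALLOC][12-19 ALLOC][20-25 FREE][26-36 ALLOC][37-45 ALLOC][46-46 FREE]
Free blocks: [6 1] total_free=7 largest=6 -> 100*(7-6)/7 = 100/7 ≈ 14.286 -> rounds to 14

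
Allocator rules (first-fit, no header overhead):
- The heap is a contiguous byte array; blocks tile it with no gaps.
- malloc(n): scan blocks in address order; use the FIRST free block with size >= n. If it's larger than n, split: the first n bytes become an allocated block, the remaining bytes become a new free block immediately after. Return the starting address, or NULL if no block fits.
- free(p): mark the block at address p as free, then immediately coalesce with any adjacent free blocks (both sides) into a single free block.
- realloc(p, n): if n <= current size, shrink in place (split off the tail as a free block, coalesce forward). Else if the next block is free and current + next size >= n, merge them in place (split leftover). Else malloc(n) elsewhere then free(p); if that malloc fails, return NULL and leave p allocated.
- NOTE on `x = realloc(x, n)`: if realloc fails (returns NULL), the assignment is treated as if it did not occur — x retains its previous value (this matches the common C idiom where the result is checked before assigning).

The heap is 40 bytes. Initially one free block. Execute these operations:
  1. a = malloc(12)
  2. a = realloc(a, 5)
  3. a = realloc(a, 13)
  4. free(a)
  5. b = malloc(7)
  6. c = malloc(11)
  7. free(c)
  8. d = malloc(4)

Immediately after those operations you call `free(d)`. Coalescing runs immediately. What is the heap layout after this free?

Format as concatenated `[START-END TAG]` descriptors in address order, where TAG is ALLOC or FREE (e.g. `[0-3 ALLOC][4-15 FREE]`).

Answer: [0-6 ALLOC][7-39 FREE]

Derivation:
Op 1: a = malloc(12) -> a = 0; heap: [0-11 ALLOC][12-39 FREE]
Op 2: a = realloc(a, 5) -> a = 0; heap: [0-4 ALLOC][5-39 FREE]
Op 3: a = realloc(a, 13) -> a = 0; heap: [0-12 ALLOC][13-39 FREE]
Op 4: free(a) -> (freed a); heap: [0-39 FREE]
Op 5: b = malloc(7) -> b = 0; heap: [0-6 ALLOC][7-39 FREE]
Op 6: c = malloc(11) -> c = 7; heap: [0-6 ALLOC][7-17 ALLOC][18-39 FREE]
Op 7: free(c) -> (freed c); heap: [0-6 ALLOC][7-39 FREE]
Op 8: d = malloc(4) -> d = 7; heap: [0-6 ALLOC][7-10 ALLOC][11-39 FREE]
free(d): d = 7 -> block [7-10 ALLOC]; mark free, coalesce with adjacent free neighbors -> [0-6 ALLOC][7-39 FREE]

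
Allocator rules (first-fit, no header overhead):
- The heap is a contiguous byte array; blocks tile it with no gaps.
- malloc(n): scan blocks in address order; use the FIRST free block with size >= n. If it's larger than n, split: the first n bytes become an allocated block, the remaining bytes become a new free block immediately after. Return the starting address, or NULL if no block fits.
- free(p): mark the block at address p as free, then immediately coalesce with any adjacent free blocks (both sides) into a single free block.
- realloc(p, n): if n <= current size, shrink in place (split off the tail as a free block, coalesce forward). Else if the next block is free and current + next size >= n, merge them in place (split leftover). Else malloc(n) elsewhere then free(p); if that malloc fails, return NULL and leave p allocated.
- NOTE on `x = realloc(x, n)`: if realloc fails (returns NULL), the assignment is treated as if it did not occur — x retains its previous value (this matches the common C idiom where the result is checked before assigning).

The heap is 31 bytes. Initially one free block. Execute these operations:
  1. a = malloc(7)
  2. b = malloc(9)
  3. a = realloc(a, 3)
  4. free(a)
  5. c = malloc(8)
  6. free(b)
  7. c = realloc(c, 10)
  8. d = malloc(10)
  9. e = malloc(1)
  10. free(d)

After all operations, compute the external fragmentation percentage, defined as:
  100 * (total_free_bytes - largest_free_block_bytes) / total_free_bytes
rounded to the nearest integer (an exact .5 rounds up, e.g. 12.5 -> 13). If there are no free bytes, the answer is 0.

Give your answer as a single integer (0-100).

Op 1: a = malloc(7) -> a = 0; heap: [0-6 ALLOC][7-30 FREE]
Op 2: b = malloc(9) -> b = 7; heap: [0-6 ALLOC][7-15 ALLOC][16-30 FREE]
Op 3: a = realloc(a, 3) -> a = 0; heap: [0-2 ALLOC][3-6 FREE][7-15 ALLOC][16-30 FREE]
Op 4: free(a) -> (freed a); heap: [0-6 FREE][7-15 ALLOC][16-30 FREE]
Op 5: c = malloc(8) -> c = 16; heap: [0-6 FREE][7-15 ALLOC][16-23 ALLOC][24-30 FREE]
Op 6: free(b) -> (freed b); heap: [0-15 FREE][16-23 ALLOC][24-30 FREE]
Op 7: c = realloc(c, 10) -> c = 16; heap: [0-15 FREE][16-25 ALLOC][26-30 FREE]
Op 8: d = malloc(10) -> d = 0; heap: [0-9 ALLOC][10-15 FREE][16-25 ALLOC][26-30 FREE]
Op 9: e = malloc(1) -> e = 10; heap: [0-9 ALLOC][10-10 ALLOC][11-15 FREE][16-25 ALLOC][26-30 FREE]
Op 10: free(d) -> (freed d); heap: [0-9 FREE][10-10 ALLOC][11-15 FREE][16-25 ALLOC][26-30 FREE]
Free blocks: [10 5 5] total_free=20 largest=10 -> 100*(20-10)/20 = 1000/20 = 50

Answer: 50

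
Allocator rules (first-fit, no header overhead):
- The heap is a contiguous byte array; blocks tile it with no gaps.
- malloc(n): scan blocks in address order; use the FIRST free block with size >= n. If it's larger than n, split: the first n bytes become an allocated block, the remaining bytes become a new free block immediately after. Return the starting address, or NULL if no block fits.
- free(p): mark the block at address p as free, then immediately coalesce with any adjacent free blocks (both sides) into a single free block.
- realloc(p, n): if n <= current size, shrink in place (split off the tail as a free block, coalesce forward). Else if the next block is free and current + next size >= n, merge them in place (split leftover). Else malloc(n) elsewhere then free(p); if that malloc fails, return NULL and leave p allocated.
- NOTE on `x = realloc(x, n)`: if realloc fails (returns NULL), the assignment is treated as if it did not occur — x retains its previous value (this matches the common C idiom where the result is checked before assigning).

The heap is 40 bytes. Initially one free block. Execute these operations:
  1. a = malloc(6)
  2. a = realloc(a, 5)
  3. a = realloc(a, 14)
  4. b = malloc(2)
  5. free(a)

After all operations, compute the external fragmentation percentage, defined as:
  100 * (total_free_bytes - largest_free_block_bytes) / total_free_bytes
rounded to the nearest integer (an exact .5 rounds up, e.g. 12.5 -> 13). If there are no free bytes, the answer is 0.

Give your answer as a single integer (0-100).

Op 1: a = malloc(6) -> a = 0; heap: [0-5 ALLOC][6-39 FREE]
Op 2: a = realloc(a, 5) -> a = 0; heap: [0-4 ALLOC][5-39 FREE]
Op 3: a = realloc(a, 14) -> a = 0; heap: [0-13 ALLOC][14-39 FREE]
Op 4: b = malloc(2) -> b = 14; heap: [0-13 ALLOC][14-15 ALLOC][16-39 FREE]
Op 5: free(a) -> (freed a); heap: [0-13 FREE][14-15 ALLOC][16-39 FREE]
Free blocks: [14 24] total_free=38 largest=24 -> 100*(38-24)/38 = 1400/38 ≈ 36.842 -> rounds to 37

Answer: 37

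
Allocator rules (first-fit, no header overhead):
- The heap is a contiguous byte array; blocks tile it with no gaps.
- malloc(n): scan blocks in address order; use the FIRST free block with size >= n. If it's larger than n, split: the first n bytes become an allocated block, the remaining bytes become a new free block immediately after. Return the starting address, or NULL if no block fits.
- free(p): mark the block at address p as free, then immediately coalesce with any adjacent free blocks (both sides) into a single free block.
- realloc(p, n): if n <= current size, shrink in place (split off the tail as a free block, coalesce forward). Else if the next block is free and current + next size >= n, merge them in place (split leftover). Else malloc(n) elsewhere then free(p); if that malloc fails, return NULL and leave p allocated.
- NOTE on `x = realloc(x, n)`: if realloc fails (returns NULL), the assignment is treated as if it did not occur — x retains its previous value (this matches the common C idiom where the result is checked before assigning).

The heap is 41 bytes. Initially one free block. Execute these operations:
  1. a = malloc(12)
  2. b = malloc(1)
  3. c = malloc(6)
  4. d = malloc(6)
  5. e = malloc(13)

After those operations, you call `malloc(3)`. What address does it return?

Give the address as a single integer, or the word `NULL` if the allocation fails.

Answer: 38

Derivation:
Op 1: a = malloc(12) -> a = 0; heap: [0-11 ALLOC][12-40 FREE]
Op 2: b = malloc(1) -> b = 12; heap: [0-11 ALLOC][12-12 ALLOC][13-40 FREE]
Op 3: c = malloc(6) -> c = 13; heap: [0-11 ALLOC][12-12 ALLOC][13-18 ALLOC][19-40 FREE]
Op 4: d = malloc(6) -> d = 19; heap: [0-11 ALLOC][12-12 ALLOC][13-18 ALLOC][19-24 ALLOC][25-40 FREE]
Op 5: e = malloc(13) -> e = 25; heap: [0-11 ALLOC][12-12 ALLOC][13-18 ALLOC][19-24 ALLOC][25-37 ALLOC][38-40 FREE]
malloc(3): first-fit scan over [0-11 ALLOC][12-12 ALLOC][13-18 ALLOC][19-24 ALLOC][25-37 ALLOC][38-40 FREE] -> 38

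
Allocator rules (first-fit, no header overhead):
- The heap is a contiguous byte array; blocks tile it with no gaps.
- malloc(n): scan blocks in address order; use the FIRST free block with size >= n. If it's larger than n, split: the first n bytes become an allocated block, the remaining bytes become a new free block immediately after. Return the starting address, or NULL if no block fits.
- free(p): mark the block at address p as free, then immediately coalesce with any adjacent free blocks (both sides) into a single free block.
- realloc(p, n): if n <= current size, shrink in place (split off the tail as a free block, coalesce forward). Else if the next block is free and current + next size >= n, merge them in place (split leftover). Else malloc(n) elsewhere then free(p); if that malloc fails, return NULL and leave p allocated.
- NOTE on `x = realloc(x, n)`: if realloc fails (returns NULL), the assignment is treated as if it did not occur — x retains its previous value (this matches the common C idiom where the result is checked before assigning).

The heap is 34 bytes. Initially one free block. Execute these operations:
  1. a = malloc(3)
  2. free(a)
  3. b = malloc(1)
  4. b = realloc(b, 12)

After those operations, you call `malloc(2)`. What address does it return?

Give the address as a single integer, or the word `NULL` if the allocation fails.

Op 1: a = malloc(3) -> a = 0; heap: [0-2 ALLOC][3-33 FREE]
Op 2: free(a) -> (freed a); heap: [0-33 FREE]
Op 3: b = malloc(1) -> b = 0; heap: [0-0 ALLOC][1-33 FREE]
Op 4: b = realloc(b, 12) -> b = 0; heap: [0-11 ALLOC][12-33 FREE]
malloc(2): first-fit scan over [0-11 ALLOC][12-33 FREE] -> 12

Answer: 12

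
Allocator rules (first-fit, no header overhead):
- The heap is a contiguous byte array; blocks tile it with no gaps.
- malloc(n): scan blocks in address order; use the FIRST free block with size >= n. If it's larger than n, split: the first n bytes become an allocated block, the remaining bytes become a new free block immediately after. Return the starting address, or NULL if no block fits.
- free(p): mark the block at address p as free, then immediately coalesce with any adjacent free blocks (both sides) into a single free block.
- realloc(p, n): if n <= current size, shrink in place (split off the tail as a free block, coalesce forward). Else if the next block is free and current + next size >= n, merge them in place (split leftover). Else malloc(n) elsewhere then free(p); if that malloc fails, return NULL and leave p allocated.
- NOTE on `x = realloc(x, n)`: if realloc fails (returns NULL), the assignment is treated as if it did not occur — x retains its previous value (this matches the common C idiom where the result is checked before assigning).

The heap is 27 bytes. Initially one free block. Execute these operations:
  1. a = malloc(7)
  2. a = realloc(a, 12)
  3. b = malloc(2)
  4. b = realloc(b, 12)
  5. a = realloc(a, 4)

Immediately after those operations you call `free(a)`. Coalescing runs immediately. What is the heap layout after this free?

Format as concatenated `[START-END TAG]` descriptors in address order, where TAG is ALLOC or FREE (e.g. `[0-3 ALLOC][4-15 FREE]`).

Answer: [0-11 FREE][12-23 ALLOC][24-26 FREE]

Derivation:
Op 1: a = malloc(7) -> a = 0; heap: [0-6 ALLOC][7-26 FREE]
Op 2: a = realloc(a, 12) -> a = 0; heap: [0-11 ALLOC][12-26 FREE]
Op 3: b = malloc(2) -> b = 12; heap: [0-11 ALLOC][12-13 ALLOC][14-26 FREE]
Op 4: b = realloc(b, 12) -> b = 12; heap: [0-11 ALLOC][12-23 ALLOC][24-26 FREE]
Op 5: a = realloc(a, 4) -> a = 0; heap: [0-3 ALLOC][4-11 FREE][12-23 ALLOC][24-26 FREE]
free(a): a = 0 -> block [0-3 ALLOC]; mark free, coalesce with adjacent free neighbors -> [0-11 FREE][12-23 ALLOC][24-26 FREE]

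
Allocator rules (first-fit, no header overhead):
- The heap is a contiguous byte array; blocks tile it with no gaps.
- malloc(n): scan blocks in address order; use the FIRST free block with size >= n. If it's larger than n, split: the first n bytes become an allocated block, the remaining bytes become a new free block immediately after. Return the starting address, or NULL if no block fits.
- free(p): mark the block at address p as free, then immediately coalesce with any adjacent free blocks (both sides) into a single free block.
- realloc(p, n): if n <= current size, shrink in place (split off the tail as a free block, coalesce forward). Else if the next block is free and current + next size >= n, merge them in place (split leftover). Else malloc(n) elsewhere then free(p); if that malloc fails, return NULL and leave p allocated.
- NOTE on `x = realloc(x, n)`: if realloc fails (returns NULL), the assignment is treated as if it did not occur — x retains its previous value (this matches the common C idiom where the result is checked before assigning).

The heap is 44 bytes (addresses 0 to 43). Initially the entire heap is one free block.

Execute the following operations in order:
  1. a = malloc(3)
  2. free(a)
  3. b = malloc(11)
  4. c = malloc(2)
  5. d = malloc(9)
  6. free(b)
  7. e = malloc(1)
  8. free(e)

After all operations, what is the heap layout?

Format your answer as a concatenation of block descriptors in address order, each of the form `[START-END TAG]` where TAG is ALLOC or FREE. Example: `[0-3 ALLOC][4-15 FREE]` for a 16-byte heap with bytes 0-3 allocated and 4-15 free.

Op 1: a = malloc(3) -> a = 0; heap: [0-2 ALLOC][3-43 FREE]
Op 2: free(a) -> (freed a); heap: [0-43 FREE]
Op 3: b = malloc(11) -> b = 0; heap: [0-10 ALLOC][11-43 FREE]
Op 4: c = malloc(2) -> c = 11; heap: [0-10 ALLOC][11-12 ALLOC][13-43 FREE]
Op 5: d = malloc(9) -> d = 13; heap: [0-10 ALLOC][11-12 ALLOC][13-21 ALLOC][22-43 FREE]
Op 6: free(b) -> (freed b); heap: [0-10 FREE][11-12 ALLOC][13-21 ALLOC][22-43 FREE]
Op 7: e = malloc(1) -> e = 0; heap: [0-0 ALLOC][1-10 FREE][11-12 ALLOC][13-21 ALLOC][22-43 FREE]
Op 8: free(e) -> (freed e); heap: [0-10 FREE][11-12 ALLOC][13-21 ALLOC][22-43 FREE]

Answer: [0-10 FREE][11-12 ALLOC][13-21 ALLOC][22-43 FREE]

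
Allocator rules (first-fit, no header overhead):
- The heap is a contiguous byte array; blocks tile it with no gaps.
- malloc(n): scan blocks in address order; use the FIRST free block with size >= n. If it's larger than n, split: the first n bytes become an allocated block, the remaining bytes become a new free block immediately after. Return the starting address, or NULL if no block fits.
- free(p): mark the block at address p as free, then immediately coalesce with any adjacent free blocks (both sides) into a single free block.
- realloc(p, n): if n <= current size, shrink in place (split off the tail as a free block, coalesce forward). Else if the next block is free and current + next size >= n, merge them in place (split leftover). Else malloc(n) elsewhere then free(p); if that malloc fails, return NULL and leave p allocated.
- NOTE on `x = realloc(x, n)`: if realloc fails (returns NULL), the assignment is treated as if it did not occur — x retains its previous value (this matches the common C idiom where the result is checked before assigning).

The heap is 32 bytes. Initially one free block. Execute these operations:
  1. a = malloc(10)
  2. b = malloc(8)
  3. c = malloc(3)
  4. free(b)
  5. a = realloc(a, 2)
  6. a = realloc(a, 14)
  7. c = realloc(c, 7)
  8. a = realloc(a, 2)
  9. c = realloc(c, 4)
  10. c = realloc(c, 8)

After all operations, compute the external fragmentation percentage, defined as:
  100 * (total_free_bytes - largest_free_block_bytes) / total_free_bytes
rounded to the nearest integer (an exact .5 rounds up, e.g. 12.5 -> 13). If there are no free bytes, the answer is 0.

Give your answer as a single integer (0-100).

Op 1: a = malloc(10) -> a = 0; heap: [0-9 ALLOC][10-31 FREE]
Op 2: b = malloc(8) -> b = 10; heap: [0-9 ALLOC][10-17 ALLOC][18-31 FREE]
Op 3: c = malloc(3) -> c = 18; heap: [0-9 ALLOC][10-17 ALLOC][18-20 ALLOC][21-31 FREE]
Op 4: free(b) -> (freed b); heap: [0-9 ALLOC][10-17 FREE][18-20 ALLOC][21-31 FREE]
Op 5: a = realloc(a, 2) -> a = 0; heap: [0-1 ALLOC][2-17 FREE][18-20 ALLOC][21-31 FREE]
Op 6: a = realloc(a, 14) -> a = 0; heap: [0-13 ALLOC][14-17 FREE][18-20 ALLOC][21-31 FREE]
Op 7: c = realloc(c, 7) -> c = 18; heap: [0-13 ALLOC][14-17 FREE][18-24 ALLOC][25-31 FREE]
Op 8: a = realloc(a, 2) -> a = 0; heap: [0-1 ALLOC][2-17 FREE][18-24 ALLOC][25-31 FREE]
Op 9: c = realloc(c, 4) -> c = 18; heap: [0-1 ALLOC][2-17 FREE][18-21 ALLOC][22-31 FREE]
Op 10: c = realloc(c, 8) -> c = 18; heap: [0-1 ALLOC][2-17 FREE][18-25 ALLOC][26-31 FREE]
Free blocks: [16 6] total_free=22 largest=16 -> 100*(22-16)/22 = 600/22 ≈ 27.273 -> rounds to 27

Answer: 27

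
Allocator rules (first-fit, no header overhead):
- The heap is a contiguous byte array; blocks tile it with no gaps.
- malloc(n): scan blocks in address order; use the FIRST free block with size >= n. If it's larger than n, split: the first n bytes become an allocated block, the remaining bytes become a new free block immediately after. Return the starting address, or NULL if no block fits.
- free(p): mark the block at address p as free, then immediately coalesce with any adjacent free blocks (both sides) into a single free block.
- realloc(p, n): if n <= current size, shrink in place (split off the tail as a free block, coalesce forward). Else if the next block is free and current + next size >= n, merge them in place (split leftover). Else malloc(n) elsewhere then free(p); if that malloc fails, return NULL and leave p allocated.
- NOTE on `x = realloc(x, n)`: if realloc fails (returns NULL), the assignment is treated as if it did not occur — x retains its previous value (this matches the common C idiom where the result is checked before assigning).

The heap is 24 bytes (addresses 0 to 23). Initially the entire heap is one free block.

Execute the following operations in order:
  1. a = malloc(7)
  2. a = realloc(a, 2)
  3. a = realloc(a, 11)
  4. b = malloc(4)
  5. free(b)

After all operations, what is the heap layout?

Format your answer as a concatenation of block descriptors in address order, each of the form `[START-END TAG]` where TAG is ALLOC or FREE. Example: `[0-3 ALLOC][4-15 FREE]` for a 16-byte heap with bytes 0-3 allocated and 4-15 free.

Op 1: a = malloc(7) -> a = 0; heap: [0-6 ALLOC][7-23 FREE]
Op 2: a = realloc(a, 2) -> a = 0; heap: [0-1 ALLOC][2-23 FREE]
Op 3: a = realloc(a, 11) -> a = 0; heap: [0-10 ALLOC][11-23 FREE]
Op 4: b = malloc(4) -> b = 11; heap: [0-10 ALLOC][11-14 ALLOC][15-23 FREE]
Op 5: free(b) -> (freed b); heap: [0-10 ALLOC][11-23 FREE]

Answer: [0-10 ALLOC][11-23 FREE]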